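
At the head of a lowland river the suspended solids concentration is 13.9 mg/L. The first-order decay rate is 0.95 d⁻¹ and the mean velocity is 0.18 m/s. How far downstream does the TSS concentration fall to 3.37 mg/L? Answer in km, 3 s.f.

23.2 km

From C = C₀·e^(−kt), t = ln(C₀/C)/k = ln(13.9/3.37)/0.95 = 1.417/0.95 = 1.492 d.
Distance = v·t = 0.18 m/s × 1.289e+05 s = 2.32e+04 m = 23.2 km.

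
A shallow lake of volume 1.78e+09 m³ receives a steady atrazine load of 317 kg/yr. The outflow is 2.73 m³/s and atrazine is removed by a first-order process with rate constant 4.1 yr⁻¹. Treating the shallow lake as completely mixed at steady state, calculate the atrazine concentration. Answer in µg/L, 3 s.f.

0.0429 µg/L

Outflow Q = 2.73 m³/s × 3.156e+07 s/yr = 8.615e+07 m³/yr.
Steady-state CSTR mass balance: W = Q·C + k·V·C, so C = W/(Q + kV).
Q + kV = 8.615e+07 + 4.1·1.78e+09 = 7.384e+09 m³/yr.
C = 317/7.384e+09 = 4.293e-08 kg/m³ = 4.293e-05 mg/L = 0.04293 µg/L.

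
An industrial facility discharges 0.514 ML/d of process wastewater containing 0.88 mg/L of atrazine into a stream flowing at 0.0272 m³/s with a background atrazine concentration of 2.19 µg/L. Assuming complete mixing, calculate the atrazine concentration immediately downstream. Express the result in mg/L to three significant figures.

0.514 ML/d = 0.005949 m³/s.
2.19 µg/L = 0.00219 mg/L.
Conservation of mass across the mixing zone: C = (0.005949·0.88 + 0.0272·0.00219) / (0.005949 + 0.0272) = 0.005295/0.03315 = 0.1597 mg/L.

0.160 mg/L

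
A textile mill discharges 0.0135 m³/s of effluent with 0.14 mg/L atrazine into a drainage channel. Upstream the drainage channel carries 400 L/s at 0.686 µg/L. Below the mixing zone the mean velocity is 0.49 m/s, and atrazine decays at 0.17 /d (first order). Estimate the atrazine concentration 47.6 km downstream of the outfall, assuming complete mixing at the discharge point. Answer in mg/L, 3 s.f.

400 L/s = 0.4 m³/s.
0.686 µg/L = 0.000686 mg/L.
After complete mixing, C₀ = (0.0135·0.14 + 0.4·0.000686) / 0.4135 = 0.005234 mg/L.
Travel time t = 4.76e+04 m / 0.49 m/s = 9.714e+04 s = 1.124 d.
C = 0.005234·exp(−0.17·1.124) = 0.005234·0.826 = 0.004324 mg/L.

0.00432 mg/L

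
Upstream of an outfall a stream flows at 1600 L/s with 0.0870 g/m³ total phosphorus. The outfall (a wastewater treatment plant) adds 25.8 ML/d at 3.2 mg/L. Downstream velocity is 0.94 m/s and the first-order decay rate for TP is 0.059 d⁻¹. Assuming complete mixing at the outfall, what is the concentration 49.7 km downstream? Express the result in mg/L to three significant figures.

25.8 ML/d = 0.2986 m³/s.
1600 L/s = 1.6 m³/s.
After complete mixing, C₀ = (0.2986·3.2 + 1.6·0.087) / 1.899 = 0.5766 mg/L.
Travel time t = 4.97e+04 m / 0.94 m/s = 5.287e+04 s = 0.6119 d.
C = 0.5766·exp(−0.059·0.6119) = 0.5766·0.9645 = 0.5562 mg/L.

0.556 mg/L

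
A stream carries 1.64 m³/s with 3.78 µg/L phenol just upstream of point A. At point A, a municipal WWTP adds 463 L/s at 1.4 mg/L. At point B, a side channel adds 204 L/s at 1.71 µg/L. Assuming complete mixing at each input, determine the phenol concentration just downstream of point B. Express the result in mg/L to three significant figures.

3.78 µg/L = 0.00378 mg/L.
463 L/s = 0.463 m³/s.
After input A: C = (1.64·0.00378 + 0.463·1.4) / 2.103 = 0.3112 mg/L.
204 L/s = 0.204 m³/s.
1.71 µg/L = 0.00171 mg/L.
After input B: C = (2.103·0.3112 + 0.204·0.00171) / 2.307 = 0.2838 mg/L.

0.284 mg/L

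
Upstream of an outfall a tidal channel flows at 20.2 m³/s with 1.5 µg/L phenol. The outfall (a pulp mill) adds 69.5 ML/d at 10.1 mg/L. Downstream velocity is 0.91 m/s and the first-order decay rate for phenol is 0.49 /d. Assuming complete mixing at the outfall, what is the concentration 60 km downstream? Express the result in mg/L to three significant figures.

0.267 mg/L

69.5 ML/d = 0.8044 m³/s.
1.5 µg/L = 0.0015 mg/L.
After complete mixing, C₀ = (0.8044·10.1 + 20.2·0.0015) / 21 = 0.3882 mg/L.
Travel time t = 6e+04 m / 0.91 m/s = 6.593e+04 s = 0.7631 d.
C = 0.3882·exp(−0.49·0.7631) = 0.3882·0.688 = 0.2671 mg/L.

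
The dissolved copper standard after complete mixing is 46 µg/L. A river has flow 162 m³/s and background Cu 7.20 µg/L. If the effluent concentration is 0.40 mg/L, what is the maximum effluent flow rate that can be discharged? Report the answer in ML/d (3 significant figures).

7.20 µg/L = 0.0072 mg/L.
46 µg/L = 0.046 mg/L.
Mass balance at complete mixing: C_std·(Q_w + Q_r) = Q_w·C_e + Q_r·C_b.
Rearranging, Q_w = Q_r·(C_std − C_b)/(C_e − C_std) = 162·(0.046 − 0.0072) / (0.4 − 0.046) = 17.76 m³/s.
= 1534 ML/d.

1530 ML/d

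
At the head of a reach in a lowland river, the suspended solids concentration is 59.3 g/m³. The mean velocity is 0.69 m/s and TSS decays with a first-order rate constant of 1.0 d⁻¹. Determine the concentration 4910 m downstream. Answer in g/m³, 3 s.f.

Travel time t = 4910 m / 0.69 m/s = 4910/0.69 = 7116 s = 0.08236 d.
First-order decay: C = 59.3·exp(−1.0·0.08236) = 59.3·0.9209 = 54.61 g/m³.

54.6 g/m³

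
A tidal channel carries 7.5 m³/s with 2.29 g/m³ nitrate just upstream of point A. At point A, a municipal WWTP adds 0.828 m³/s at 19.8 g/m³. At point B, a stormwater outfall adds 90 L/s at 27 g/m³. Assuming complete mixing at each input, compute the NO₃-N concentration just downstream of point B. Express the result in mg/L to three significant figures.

4.28 mg/L

After input A: C = (7.5·2.29 + 0.828·19.8) / 8.328 = 4.031 mg/L.
90 L/s = 0.09 m³/s.
After input B: C = (8.328·4.031 + 0.09·27) / 8.418 = 4.276 mg/L.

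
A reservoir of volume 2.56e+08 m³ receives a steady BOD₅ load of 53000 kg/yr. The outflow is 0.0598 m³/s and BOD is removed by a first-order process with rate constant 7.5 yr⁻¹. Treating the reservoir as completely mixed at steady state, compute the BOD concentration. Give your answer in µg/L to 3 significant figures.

27.6 µg/L

Outflow Q = 0.0598 m³/s × 3.156e+07 s/yr = 1.887e+06 m³/yr.
Steady-state CSTR mass balance: W = Q·C + k·V·C, so C = W/(Q + kV).
Q + kV = 1.887e+06 + 7.5·2.56e+08 = 1.922e+09 m³/yr.
C = 53000/1.922e+09 = 2.758e-05 kg/m³ = 0.02758 mg/L = 27.58 µg/L.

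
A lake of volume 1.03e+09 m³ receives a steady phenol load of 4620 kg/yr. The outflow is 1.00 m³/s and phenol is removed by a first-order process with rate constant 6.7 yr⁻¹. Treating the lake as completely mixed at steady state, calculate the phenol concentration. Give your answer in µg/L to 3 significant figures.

0.666 µg/L

Outflow Q = 1.00 m³/s × 3.156e+07 s/yr = 3.156e+07 m³/yr.
Steady-state CSTR mass balance: W = Q·C + k·V·C, so C = W/(Q + kV).
Q + kV = 3.156e+07 + 6.7·1.03e+09 = 6.933e+09 m³/yr.
C = 4620/6.933e+09 = 6.664e-07 kg/m³ = 0.0006664 mg/L = 0.6664 µg/L.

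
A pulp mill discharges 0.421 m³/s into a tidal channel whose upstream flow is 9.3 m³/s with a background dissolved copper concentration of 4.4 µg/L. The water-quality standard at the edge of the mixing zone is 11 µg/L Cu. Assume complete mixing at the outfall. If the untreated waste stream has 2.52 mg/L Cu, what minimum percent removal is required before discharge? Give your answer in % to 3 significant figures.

4.4 µg/L = 0.0044 mg/L.
11 µg/L = 0.011 mg/L.
Mass balance: 0.011·9.721 = 0.421·Cₑ + 9.3·0.0044.
Cₑ = (0.1069 − 0.04092) / 0.421 = 0.1568 mg/L.
Required removal = 1 − 0.1568/2.52 = 93.78 %.

93.8 %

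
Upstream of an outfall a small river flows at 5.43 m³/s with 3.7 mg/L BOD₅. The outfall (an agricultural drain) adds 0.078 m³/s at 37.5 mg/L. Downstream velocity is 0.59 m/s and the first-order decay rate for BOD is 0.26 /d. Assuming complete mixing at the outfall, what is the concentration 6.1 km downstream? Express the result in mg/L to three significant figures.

4.05 mg/L

After complete mixing, C₀ = (0.078·37.5 + 5.43·3.7) / 5.508 = 4.179 mg/L.
Travel time t = 6100 m / 0.59 m/s = 1.034e+04 s = 0.1197 d.
C = 4.179·exp(−0.26·0.1197) = 4.179·0.9694 = 4.051 mg/L.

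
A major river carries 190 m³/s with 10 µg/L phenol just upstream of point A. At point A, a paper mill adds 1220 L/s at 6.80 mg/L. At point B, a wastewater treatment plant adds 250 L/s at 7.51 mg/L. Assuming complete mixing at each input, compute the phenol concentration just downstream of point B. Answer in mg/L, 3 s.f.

0.0631 mg/L

10 µg/L = 0.01 mg/L.
1220 L/s = 1.22 m³/s.
After input A: C = (190·0.01 + 1.22·6.8) / 191.2 = 0.05332 mg/L.
250 L/s = 0.25 m³/s.
After input B: C = (191.2·0.05332 + 0.25·7.51) / 191.5 = 0.06306 mg/L.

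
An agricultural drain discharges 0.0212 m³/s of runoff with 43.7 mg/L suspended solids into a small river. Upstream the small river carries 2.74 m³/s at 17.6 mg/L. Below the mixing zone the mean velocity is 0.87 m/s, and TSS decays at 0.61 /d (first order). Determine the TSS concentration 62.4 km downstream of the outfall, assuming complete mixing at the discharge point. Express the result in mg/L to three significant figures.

After complete mixing, C₀ = (0.0212·43.7 + 2.74·17.6) / 2.761 = 17.8 mg/L.
Travel time t = 6.24e+04 m / 0.87 m/s = 7.172e+04 s = 0.8301 d.
C = 17.8·exp(−0.61·0.8301) = 17.8·0.6027 = 10.73 mg/L.

10.7 mg/L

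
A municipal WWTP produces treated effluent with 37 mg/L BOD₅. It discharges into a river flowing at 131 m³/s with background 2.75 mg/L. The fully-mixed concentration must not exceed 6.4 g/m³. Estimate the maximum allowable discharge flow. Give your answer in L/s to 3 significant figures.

15600 L/s

Mass balance at complete mixing: C_std·(Q_w + Q_r) = Q_w·C_e + Q_r·C_b.
Rearranging, Q_w = Q_r·(C_std − C_b)/(C_e − C_std) = 131·(6.4 − 2.75) / (37 − 6.4) = 15.63 m³/s.
= 1.563e+04 L/s.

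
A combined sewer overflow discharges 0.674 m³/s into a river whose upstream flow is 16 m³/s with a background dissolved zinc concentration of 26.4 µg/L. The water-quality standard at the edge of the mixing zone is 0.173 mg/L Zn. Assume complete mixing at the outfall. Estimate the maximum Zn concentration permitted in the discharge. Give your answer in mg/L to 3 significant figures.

3.65 mg/L

26.4 µg/L = 0.0264 mg/L.
Mass balance: 0.173·16.67 = 0.674·Cₑ + 16·0.0264.
Cₑ = (2.885 − 0.4224) / 0.674 = 3.653 mg/L.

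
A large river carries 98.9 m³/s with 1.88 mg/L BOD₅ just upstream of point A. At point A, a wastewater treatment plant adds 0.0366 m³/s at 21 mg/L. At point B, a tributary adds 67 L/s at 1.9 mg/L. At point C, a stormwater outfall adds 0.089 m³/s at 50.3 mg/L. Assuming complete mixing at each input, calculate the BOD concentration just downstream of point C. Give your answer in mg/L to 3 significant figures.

1.93 mg/L

After input A: C = (98.9·1.88 + 0.0366·21) / 98.94 = 1.887 mg/L.
67 L/s = 0.067 m³/s.
After input B: C = (98.94·1.887 + 0.067·1.9) / 99 = 1.887 mg/L.
After input C: C = (99·1.887 + 0.089·50.3) / 99.09 = 1.931 mg/L.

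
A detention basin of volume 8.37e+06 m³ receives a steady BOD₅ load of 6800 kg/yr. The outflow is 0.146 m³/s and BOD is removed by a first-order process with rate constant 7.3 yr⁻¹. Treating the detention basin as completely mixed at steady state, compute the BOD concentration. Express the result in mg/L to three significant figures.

Outflow Q = 0.146 m³/s × 3.156e+07 s/yr = 4.607e+06 m³/yr.
Steady-state CSTR mass balance: W = Q·C + k·V·C, so C = W/(Q + kV).
Q + kV = 4.607e+06 + 7.3·8.37e+06 = 6.571e+07 m³/yr.
C = 6800/6.571e+07 = 0.0001035 kg/m³ = 0.1035 mg/L.

0.103 mg/L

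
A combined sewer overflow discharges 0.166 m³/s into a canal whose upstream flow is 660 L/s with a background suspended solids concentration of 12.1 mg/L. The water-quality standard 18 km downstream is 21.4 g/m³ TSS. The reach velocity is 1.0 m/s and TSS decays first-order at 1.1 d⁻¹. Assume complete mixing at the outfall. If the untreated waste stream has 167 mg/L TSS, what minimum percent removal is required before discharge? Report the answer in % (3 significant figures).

48.6 %

660 L/s = 0.66 m³/s.
Travel time to the compliance point: t = 1.8e+04/1.0 = 1.8e+04 s = 0.2083 d; decay factor exp(−1.1·0.2083) = 0.7952.
So the concentration just after mixing may be at most 21.4/0.7952 = 26.91 mg/L.
Mass balance: 26.91·0.826 = 0.166·Cₑ + 0.66·12.1.
Cₑ = (22.23 − 7.986) / 0.166 = 85.8 mg/L.
Required removal = 1 − 85.8/167 = 48.62 %.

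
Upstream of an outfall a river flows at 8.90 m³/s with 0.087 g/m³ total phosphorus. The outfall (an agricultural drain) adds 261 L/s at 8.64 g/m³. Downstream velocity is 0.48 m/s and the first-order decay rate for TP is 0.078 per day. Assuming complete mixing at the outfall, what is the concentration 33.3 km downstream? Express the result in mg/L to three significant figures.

261 L/s = 0.261 m³/s.
After complete mixing, C₀ = (0.261·8.64 + 8.9·0.087) / 9.161 = 0.3307 mg/L.
Travel time t = 3.33e+04 m / 0.48 m/s = 6.938e+04 s = 0.803 d.
C = 0.3307·exp(−0.078·0.803) = 0.3307·0.9393 = 0.3106 mg/L.

0.311 mg/L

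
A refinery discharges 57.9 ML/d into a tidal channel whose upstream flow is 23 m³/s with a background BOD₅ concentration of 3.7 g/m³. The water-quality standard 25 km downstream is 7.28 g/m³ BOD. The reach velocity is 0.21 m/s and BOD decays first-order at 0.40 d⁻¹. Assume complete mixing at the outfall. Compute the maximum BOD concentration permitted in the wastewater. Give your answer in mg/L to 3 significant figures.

57.9 ML/d = 0.6701 m³/s.
Travel time to the compliance point: t = 2.5e+04/0.21 = 1.19e+05 s = 1.378 d; decay factor exp(−0.40·1.378) = 0.5763.
So the concentration just after mixing may be at most 7.28/0.5763 = 12.63 mg/L.
Mass balance: 12.63·23.67 = 0.6701·Cₑ + 23·3.7.
Cₑ = (299 − 85.1) / 0.6701 = 319.2 mg/L.

319 mg/L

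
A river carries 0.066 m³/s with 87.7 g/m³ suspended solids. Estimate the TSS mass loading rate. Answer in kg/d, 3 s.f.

500 kg/d

Mass flux = Q·C = 0.066 m³/s × 87.7 g/m³ = 5.788 g/s.
= 5.788 g/s × 86.4 = 500.1 kg/d.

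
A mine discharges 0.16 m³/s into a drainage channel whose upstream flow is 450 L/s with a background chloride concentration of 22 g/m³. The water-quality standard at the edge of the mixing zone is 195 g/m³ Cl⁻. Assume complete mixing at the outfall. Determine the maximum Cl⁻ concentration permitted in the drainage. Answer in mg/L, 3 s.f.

450 L/s = 0.45 m³/s.
Mass balance: 195·0.61 = 0.16·Cₑ + 0.45·22.
Cₑ = (119 − 9.9) / 0.16 = 681.6 mg/L.

682 mg/L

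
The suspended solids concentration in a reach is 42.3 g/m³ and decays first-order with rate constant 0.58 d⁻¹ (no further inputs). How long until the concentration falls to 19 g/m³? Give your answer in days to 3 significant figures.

t = ln(C₀/C)/k = ln(42.3/19)/0.58 = 0.8003/0.58 = 1.38 d.

1.38 d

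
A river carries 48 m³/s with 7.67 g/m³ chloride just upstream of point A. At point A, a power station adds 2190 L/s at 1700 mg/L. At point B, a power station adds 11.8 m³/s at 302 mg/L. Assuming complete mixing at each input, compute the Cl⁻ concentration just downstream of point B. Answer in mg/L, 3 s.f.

2190 L/s = 2.19 m³/s.
After input A: C = (48·7.67 + 2.19·1700) / 50.19 = 81.51 mg/L.
After input B: C = (50.19·81.51 + 11.8·302) / 61.99 = 123.5 mg/L.

123 mg/L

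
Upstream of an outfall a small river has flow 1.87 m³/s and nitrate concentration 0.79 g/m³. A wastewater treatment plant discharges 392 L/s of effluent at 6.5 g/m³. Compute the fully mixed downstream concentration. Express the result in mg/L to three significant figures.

392 L/s = 0.392 m³/s.
By mass balance at complete mixing, C = (0.392·6.5 + 1.87·0.79) / (0.392 + 1.87) = 4.025/2.262 = 1.78 mg/L.

1.78 mg/L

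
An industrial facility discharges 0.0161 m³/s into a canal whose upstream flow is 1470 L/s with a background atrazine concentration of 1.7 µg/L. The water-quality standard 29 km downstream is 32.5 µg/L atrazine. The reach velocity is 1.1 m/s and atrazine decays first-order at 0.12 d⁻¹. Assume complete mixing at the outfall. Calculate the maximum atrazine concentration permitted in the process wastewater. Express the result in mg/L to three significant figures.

2.96 mg/L

1470 L/s = 1.47 m³/s.
1.7 µg/L = 0.0017 mg/L.
32.5 µg/L = 0.0325 mg/L.
Travel time to the compliance point: t = 2.9e+04/1.1 = 2.636e+04 s = 0.3051 d; decay factor exp(−0.12·0.3051) = 0.964.
So the concentration just after mixing may be at most 0.0325/0.964 = 0.03371 mg/L.
Mass balance: 0.03371·1.486 = 0.0161·Cₑ + 1.47·0.0017.
Cₑ = (0.0501 − 0.002499) / 0.0161 = 2.957 mg/L.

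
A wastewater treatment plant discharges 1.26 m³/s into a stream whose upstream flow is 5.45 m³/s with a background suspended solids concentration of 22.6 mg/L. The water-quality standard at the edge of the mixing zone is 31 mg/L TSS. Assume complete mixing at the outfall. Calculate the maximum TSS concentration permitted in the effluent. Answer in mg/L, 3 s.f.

67.3 mg/L

Mass balance: 31·6.71 = 1.26·Cₑ + 5.45·22.6.
Cₑ = (208 − 123.2) / 1.26 = 67.33 mg/L.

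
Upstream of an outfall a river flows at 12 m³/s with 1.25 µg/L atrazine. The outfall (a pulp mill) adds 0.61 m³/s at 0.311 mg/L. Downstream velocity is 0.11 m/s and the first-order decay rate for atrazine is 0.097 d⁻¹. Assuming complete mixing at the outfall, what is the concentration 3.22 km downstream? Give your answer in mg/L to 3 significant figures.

0.0157 mg/L

1.25 µg/L = 0.00125 mg/L.
After complete mixing, C₀ = (0.61·0.311 + 12·0.00125) / 12.61 = 0.01623 mg/L.
Travel time t = 3220 m / 0.11 m/s = 2.927e+04 s = 0.3388 d.
C = 0.01623·exp(−0.097·0.3388) = 0.01623·0.9677 = 0.01571 mg/L.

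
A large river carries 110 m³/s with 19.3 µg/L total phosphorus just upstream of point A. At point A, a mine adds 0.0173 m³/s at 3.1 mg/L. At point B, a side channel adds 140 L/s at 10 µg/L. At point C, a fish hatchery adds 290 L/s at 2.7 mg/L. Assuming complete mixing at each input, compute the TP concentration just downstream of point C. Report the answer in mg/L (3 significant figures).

19.3 µg/L = 0.0193 mg/L.
After input A: C = (110·0.0193 + 0.0173·3.1) / 110 = 0.01978 mg/L.
140 L/s = 0.14 m³/s.
10 µg/L = 0.01 mg/L.
After input B: C = (110·0.01978 + 0.14·0.01) / 110.2 = 0.01977 mg/L.
290 L/s = 0.29 m³/s.
After input C: C = (110.2·0.01977 + 0.29·2.7) / 110.4 = 0.02681 mg/L.

0.0268 mg/L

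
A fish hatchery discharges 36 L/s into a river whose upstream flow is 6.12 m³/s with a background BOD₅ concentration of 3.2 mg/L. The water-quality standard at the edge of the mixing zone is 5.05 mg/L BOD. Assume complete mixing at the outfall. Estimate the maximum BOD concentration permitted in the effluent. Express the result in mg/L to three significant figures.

36 L/s = 0.036 m³/s.
Mass balance: 5.05·6.156 = 0.036·Cₑ + 6.12·3.2.
Cₑ = (31.09 − 19.58) / 0.036 = 319.5 mg/L.

320 mg/L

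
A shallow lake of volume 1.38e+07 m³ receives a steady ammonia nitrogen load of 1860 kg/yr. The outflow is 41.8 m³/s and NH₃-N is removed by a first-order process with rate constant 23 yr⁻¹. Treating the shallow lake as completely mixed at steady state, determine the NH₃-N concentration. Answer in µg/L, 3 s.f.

Outflow Q = 41.8 m³/s × 3.156e+07 s/yr = 1.319e+09 m³/yr.
Steady-state CSTR mass balance: W = Q·C + k·V·C, so C = W/(Q + kV).
Q + kV = 1.319e+09 + 23·1.38e+07 = 1.637e+09 m³/yr.
C = 1860/1.637e+09 = 1.137e-06 kg/m³ = 0.001137 mg/L = 1.137 µg/L.

1.14 µg/L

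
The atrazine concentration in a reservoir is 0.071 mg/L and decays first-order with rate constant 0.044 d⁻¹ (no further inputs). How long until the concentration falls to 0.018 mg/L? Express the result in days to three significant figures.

t = ln(C₀/C)/k = ln(0.071/0.018)/0.044 = 1.372/0.044 = 31.19 d.

31.2 d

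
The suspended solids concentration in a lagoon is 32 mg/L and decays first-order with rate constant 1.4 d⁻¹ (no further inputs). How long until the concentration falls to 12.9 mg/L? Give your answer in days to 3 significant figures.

0.649 d

t = ln(C₀/C)/k = ln(32/12.9)/1.4 = 0.9085/1.4 = 0.6489 d.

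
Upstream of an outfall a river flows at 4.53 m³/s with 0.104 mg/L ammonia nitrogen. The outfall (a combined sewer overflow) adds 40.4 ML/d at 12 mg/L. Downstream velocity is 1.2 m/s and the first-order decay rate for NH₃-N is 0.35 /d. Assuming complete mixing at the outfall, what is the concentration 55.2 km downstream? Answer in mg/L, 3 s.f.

1.01 mg/L

40.4 ML/d = 0.4676 m³/s.
After complete mixing, C₀ = (0.4676·12 + 4.53·0.104) / 4.998 = 1.217 mg/L.
Travel time t = 5.52e+04 m / 1.2 m/s = 4.6e+04 s = 0.5324 d.
C = 1.217·exp(−0.35·0.5324) = 1.217·0.83 = 1.01 mg/L.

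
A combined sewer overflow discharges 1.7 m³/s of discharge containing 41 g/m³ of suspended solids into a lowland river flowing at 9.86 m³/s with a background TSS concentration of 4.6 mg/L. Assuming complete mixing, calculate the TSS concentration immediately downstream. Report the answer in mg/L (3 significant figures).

Conservation of mass across the mixing zone: C = (1.7·41 + 9.86·4.6) / (1.7 + 9.86) = 115.1/11.56 = 9.953 mg/L.

9.95 mg/L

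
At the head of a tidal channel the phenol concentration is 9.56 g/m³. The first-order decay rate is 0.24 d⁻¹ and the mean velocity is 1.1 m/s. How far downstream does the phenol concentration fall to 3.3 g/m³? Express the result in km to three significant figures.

From C = C₀·e^(−kt), t = ln(C₀/C)/k = ln(9.56/3.3)/0.24 = 1.064/0.24 = 4.432 d.
Distance = v·t = 1.1 m/s × 3.829e+05 s = 4.212e+05 m = 421.2 km.

421 km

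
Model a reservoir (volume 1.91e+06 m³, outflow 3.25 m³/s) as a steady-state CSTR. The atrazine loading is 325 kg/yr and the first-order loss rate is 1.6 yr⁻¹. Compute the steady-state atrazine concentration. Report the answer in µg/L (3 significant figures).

3.08 µg/L

Outflow Q = 3.25 m³/s × 3.156e+07 s/yr = 1.026e+08 m³/yr.
Steady-state CSTR mass balance: W = Q·C + k·V·C, so C = W/(Q + kV).
Q + kV = 1.026e+08 + 1.6·1.91e+06 = 1.056e+08 m³/yr.
C = 325/1.056e+08 = 3.077e-06 kg/m³ = 0.003077 mg/L = 3.077 µg/L.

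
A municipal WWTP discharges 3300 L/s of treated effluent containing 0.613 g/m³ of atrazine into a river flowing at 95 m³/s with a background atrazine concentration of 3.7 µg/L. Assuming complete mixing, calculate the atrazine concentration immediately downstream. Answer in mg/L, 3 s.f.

0.0242 mg/L

3300 L/s = 3.3 m³/s.
3.7 µg/L = 0.0037 mg/L.
By mass balance at complete mixing, C = (3.3·0.613 + 95·0.0037) / (3.3 + 95) = 2.374/98.3 = 0.02415 mg/L.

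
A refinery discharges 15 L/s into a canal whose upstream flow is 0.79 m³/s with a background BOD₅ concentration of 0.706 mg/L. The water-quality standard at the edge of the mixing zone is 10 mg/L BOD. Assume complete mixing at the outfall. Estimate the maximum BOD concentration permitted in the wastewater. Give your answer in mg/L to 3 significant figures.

15 L/s = 0.015 m³/s.
Mass balance: 10·0.805 = 0.015·Cₑ + 0.79·0.706.
Cₑ = (8.05 − 0.5577) / 0.015 = 499.5 mg/L.

499 mg/L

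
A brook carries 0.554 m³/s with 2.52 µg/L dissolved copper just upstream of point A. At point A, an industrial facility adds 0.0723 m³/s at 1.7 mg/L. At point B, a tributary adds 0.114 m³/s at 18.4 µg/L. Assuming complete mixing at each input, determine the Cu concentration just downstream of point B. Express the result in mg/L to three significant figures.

2.52 µg/L = 0.00252 mg/L.
After input A: C = (0.554·0.00252 + 0.0723·1.7) / 0.6263 = 0.1985 mg/L.
18.4 µg/L = 0.0184 mg/L.
After input B: C = (0.6263·0.1985 + 0.114·0.0184) / 0.7403 = 0.1707 mg/L.

0.171 mg/L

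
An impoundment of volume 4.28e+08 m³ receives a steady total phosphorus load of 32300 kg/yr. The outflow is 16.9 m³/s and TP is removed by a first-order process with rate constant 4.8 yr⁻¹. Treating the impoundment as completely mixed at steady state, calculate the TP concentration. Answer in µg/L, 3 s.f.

12.5 µg/L

Outflow Q = 16.9 m³/s × 3.156e+07 s/yr = 5.333e+08 m³/yr.
Steady-state CSTR mass balance: W = Q·C + k·V·C, so C = W/(Q + kV).
Q + kV = 5.333e+08 + 4.8·4.28e+08 = 2.588e+09 m³/yr.
C = 32300/2.588e+09 = 1.248e-05 kg/m³ = 0.01248 mg/L = 12.48 µg/L.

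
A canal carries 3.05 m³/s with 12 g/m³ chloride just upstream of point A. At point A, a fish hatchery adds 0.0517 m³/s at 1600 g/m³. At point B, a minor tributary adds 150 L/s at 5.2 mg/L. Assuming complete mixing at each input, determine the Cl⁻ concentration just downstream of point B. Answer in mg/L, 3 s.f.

After input A: C = (3.05·12 + 0.0517·1600) / 3.102 = 38.47 mg/L.
150 L/s = 0.15 m³/s.
After input B: C = (3.102·38.47 + 0.15·5.2) / 3.252 = 36.93 mg/L.

36.9 mg/L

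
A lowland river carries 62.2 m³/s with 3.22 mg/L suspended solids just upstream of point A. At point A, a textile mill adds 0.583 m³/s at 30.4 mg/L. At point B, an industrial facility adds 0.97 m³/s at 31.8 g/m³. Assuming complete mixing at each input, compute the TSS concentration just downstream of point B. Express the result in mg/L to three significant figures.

After input A: C = (62.2·3.22 + 0.583·30.4) / 62.78 = 3.472 mg/L.
After input B: C = (62.78·3.472 + 0.97·31.8) / 63.75 = 3.903 mg/L.

3.90 mg/L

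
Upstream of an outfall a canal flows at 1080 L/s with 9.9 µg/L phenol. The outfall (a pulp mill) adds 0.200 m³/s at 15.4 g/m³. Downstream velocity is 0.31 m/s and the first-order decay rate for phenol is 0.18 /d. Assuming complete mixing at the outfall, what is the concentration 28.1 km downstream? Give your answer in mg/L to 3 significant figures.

2.00 mg/L

1080 L/s = 1.08 m³/s.
9.9 µg/L = 0.0099 mg/L.
After complete mixing, C₀ = (0.2·15.4 + 1.08·0.0099) / 1.28 = 2.415 mg/L.
Travel time t = 2.81e+04 m / 0.31 m/s = 9.065e+04 s = 1.049 d.
C = 2.415·exp(−0.18·1.049) = 2.415·0.8279 = 1.999 mg/L.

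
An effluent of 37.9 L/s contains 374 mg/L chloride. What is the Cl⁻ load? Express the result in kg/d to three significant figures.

1220 kg/d

37.9 L/s = 0.0379 m³/s.
Mass flux = Q·C = 0.0379 m³/s × 374 g/m³ = 14.17 g/s.
= 14.17 g/s × 86.4 = 1225 kg/d.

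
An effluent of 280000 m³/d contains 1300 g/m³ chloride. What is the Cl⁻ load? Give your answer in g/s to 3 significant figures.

4210 g/s

280000 m³/d = 3.241 m³/s.
Mass flux = Q·C = 3.241 m³/s × 1300 g/m³ = 4213 g/s.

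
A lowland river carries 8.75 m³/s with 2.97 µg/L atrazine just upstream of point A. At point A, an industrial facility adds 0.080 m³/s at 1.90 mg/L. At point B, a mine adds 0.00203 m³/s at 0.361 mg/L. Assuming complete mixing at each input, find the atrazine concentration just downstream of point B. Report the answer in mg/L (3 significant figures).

0.0202 mg/L

2.97 µg/L = 0.00297 mg/L.
After input A: C = (8.75·0.00297 + 0.08·1.9) / 8.83 = 0.02016 mg/L.
After input B: C = (8.83·0.02016 + 0.00203·0.361) / 8.832 = 0.02024 mg/L.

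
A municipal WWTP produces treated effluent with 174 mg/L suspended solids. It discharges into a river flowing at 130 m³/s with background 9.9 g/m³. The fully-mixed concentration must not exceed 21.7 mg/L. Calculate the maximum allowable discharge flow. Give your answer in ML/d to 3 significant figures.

Mass balance at complete mixing: C_std·(Q_w + Q_r) = Q_w·C_e + Q_r·C_b.
Rearranging, Q_w = Q_r·(C_std − C_b)/(C_e − C_std) = 130·(21.7 − 9.9) / (174 − 21.7) = 10.07 m³/s.
= 870.2 ML/d.

870 ML/d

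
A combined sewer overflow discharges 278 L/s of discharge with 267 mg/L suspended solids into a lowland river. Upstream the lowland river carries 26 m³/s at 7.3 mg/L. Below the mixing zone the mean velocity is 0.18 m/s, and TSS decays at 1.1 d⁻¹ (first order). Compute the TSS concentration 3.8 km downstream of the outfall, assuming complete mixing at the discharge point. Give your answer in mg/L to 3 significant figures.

278 L/s = 0.278 m³/s.
After complete mixing, C₀ = (0.278·267 + 26·7.3) / 26.28 = 10.05 mg/L.
Travel time t = 3800 m / 0.18 m/s = 2.111e+04 s = 0.2443 d.
C = 10.05·exp(−1.1·0.2443) = 10.05·0.7643 = 7.679 mg/L.

7.68 mg/L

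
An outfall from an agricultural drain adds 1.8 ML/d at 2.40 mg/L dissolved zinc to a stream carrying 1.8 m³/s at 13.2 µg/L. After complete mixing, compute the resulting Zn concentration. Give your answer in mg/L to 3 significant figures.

0.0405 mg/L

1.8 ML/d = 0.02083 m³/s.
13.2 µg/L = 0.0132 mg/L.
Flow-weighted mixing gives C = (0.02083·2.4 + 1.8·0.0132) / (0.02083 + 1.8) = 0.07376/1.821 = 0.04051 mg/L.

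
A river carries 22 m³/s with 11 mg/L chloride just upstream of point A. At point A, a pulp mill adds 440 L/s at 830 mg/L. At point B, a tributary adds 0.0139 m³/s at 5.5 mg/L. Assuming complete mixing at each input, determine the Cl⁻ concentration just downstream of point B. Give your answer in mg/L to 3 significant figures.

27.0 mg/L

440 L/s = 0.44 m³/s.
After input A: C = (22·11 + 0.44·830) / 22.44 = 27.06 mg/L.
After input B: C = (22.44·27.06 + 0.0139·5.5) / 22.45 = 27.05 mg/L.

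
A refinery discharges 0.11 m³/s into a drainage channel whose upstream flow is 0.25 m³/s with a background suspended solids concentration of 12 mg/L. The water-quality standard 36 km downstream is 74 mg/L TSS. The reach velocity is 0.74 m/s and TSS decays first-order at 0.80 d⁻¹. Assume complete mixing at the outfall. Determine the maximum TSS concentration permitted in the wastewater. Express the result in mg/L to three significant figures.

Travel time to the compliance point: t = 3.6e+04/0.74 = 4.865e+04 s = 0.5631 d; decay factor exp(−0.80·0.5631) = 0.6373.
So the concentration just after mixing may be at most 74/0.6373 = 116.1 mg/L.
Mass balance: 116.1·0.36 = 0.11·Cₑ + 0.25·12.
Cₑ = (41.8 − 3) / 0.11 = 352.7 mg/L.

353 mg/L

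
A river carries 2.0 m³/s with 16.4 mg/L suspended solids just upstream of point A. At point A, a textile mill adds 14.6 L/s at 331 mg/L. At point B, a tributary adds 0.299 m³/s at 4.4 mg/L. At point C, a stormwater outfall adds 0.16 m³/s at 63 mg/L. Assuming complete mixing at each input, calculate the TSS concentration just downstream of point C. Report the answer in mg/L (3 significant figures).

14.6 L/s = 0.0146 m³/s.
After input A: C = (2·16.4 + 0.0146·331) / 2.015 = 18.68 mg/L.
After input B: C = (2.015·18.68 + 0.299·4.4) / 2.314 = 16.83 mg/L.
After input C: C = (2.314·16.83 + 0.16·63) / 2.474 = 19.82 mg/L.

19.8 mg/L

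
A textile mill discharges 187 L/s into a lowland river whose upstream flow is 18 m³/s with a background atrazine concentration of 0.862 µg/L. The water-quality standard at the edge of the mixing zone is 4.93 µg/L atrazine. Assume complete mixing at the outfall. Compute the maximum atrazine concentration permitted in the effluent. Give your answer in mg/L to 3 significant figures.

187 L/s = 0.187 m³/s.
0.862 µg/L = 0.000862 mg/L.
4.93 µg/L = 0.00493 mg/L.
Mass balance: 0.00493·18.19 = 0.187·Cₑ + 18·0.000862.
Cₑ = (0.08966 − 0.01552) / 0.187 = 0.3965 mg/L.

0.397 mg/L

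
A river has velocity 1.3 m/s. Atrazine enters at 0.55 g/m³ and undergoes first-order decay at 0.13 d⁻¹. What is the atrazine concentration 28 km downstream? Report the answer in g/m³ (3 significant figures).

0.532 g/m³

Travel time t = 28 km / 1.3 m/s = 2.8e+04/1.3 = 2.154e+04 s = 0.2493 d.
First-order decay: C = 0.55·exp(−0.13·0.2493) = 0.55·0.9681 = 0.5325 g/m³.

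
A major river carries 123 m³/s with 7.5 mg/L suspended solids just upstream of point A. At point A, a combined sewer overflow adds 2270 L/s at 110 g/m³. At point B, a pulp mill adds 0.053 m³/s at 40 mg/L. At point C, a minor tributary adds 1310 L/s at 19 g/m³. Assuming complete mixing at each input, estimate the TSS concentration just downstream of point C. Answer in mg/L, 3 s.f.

2270 L/s = 2.27 m³/s.
After input A: C = (123·7.5 + 2.27·110) / 125.3 = 9.357 mg/L.
After input B: C = (125.3·9.357 + 0.053·40) / 125.3 = 9.37 mg/L.
1310 L/s = 1.31 m³/s.
After input C: C = (125.3·9.37 + 1.31·19) / 126.6 = 9.47 mg/L.

9.47 mg/L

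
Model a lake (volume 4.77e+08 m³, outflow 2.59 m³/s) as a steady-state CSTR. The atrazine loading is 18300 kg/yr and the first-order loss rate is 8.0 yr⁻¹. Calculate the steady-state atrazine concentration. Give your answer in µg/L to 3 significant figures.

4.70 µg/L

Outflow Q = 2.59 m³/s × 3.156e+07 s/yr = 8.173e+07 m³/yr.
Steady-state CSTR mass balance: W = Q·C + k·V·C, so C = W/(Q + kV).
Q + kV = 8.173e+07 + 8.0·4.77e+08 = 3.898e+09 m³/yr.
C = 18300/3.898e+09 = 4.695e-06 kg/m³ = 0.004695 mg/L = 4.695 µg/L.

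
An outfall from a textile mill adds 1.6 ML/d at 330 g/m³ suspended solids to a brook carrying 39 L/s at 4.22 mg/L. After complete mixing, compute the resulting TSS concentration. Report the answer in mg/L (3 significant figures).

109 mg/L

1.6 ML/d = 0.01852 m³/s.
39 L/s = 0.039 m³/s.
Flow-weighted mixing gives C = (0.01852·330 + 0.039·4.22) / (0.01852 + 0.039) = 6.276/0.05752 = 109.1 mg/L.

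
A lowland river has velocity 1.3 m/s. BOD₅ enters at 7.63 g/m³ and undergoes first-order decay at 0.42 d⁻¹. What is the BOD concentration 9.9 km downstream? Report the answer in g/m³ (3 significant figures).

Travel time t = 9.9 km / 1.3 m/s = 9900/1.3 = 7615 s = 0.08814 d.
First-order decay: C = 7.63·exp(−0.42·0.08814) = 7.63·0.9637 = 7.353 g/m³.

7.35 g/m³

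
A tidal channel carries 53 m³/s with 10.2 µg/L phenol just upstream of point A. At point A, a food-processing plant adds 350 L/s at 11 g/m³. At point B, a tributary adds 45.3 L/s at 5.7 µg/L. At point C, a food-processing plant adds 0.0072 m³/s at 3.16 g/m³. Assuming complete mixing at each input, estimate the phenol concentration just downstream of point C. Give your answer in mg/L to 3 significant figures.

10.2 µg/L = 0.0102 mg/L.
350 L/s = 0.35 m³/s.
After input A: C = (53·0.0102 + 0.35·11) / 53.35 = 0.0823 mg/L.
45.3 L/s = 0.0453 m³/s.
5.7 µg/L = 0.0057 mg/L.
After input B: C = (53.35·0.0823 + 0.0453·0.0057) / 53.4 = 0.08223 mg/L.
After input C: C = (53.4·0.08223 + 0.0072·3.16) / 53.4 = 0.08265 mg/L.

0.0826 mg/L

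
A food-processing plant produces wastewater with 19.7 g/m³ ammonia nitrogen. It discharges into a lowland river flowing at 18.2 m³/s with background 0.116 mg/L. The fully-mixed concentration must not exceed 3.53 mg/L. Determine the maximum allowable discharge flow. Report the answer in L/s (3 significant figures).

3840 L/s

Mass balance at complete mixing: C_std·(Q_w + Q_r) = Q_w·C_e + Q_r·C_b.
Rearranging, Q_w = Q_r·(C_std − C_b)/(C_e − C_std) = 18.2·(3.53 − 0.116) / (19.7 − 3.53) = 3.843 m³/s.
= 3843 L/s.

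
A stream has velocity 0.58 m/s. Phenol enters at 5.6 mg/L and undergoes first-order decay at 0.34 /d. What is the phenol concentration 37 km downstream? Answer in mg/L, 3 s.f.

Travel time t = 37 km / 0.58 m/s = 3.7e+04/0.58 = 6.379e+04 s = 0.7383 d.
First-order decay: C = 5.6·exp(−0.34·0.7383) = 5.6·0.778 = 4.357 mg/L.

4.36 mg/L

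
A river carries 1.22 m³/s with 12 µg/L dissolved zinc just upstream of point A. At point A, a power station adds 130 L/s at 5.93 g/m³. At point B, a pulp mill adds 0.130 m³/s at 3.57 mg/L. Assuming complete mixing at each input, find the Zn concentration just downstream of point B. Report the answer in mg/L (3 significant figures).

0.844 mg/L

12 µg/L = 0.012 mg/L.
130 L/s = 0.13 m³/s.
After input A: C = (1.22·0.012 + 0.13·5.93) / 1.35 = 0.5819 mg/L.
After input B: C = (1.35·0.5819 + 0.13·3.57) / 1.48 = 0.8444 mg/L.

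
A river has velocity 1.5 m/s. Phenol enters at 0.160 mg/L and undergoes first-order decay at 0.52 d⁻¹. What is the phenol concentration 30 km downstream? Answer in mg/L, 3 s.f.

Travel time t = 30 km / 1.5 m/s = 3e+04/1.5 = 2e+04 s = 0.2315 d.
First-order decay: C = 0.160·exp(−0.52·0.2315) = 0.160·0.8866 = 0.1419 mg/L.

0.142 mg/L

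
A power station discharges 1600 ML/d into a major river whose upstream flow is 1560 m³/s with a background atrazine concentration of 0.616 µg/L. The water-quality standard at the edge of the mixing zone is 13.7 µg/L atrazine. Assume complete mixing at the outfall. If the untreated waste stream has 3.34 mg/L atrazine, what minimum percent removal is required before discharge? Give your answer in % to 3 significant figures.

66.6 %

1600 ML/d = 18.52 m³/s.
0.616 µg/L = 0.000616 mg/L.
13.7 µg/L = 0.0137 mg/L.
Mass balance: 0.0137·1579 = 18.52·Cₑ + 1560·0.000616.
Cₑ = (21.63 − 0.961) / 18.52 = 1.116 mg/L.
Required removal = 1 − 1.116/3.34 = 66.59 %.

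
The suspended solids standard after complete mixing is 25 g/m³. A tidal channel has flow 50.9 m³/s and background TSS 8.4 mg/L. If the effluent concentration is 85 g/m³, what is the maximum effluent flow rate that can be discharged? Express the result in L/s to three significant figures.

14100 L/s

Mass balance at complete mixing: C_std·(Q_w + Q_r) = Q_w·C_e + Q_r·C_b.
Rearranging, Q_w = Q_r·(C_std − C_b)/(C_e − C_std) = 50.9·(25 − 8.4) / (85 − 25) = 14.08 m³/s.
= 1.408e+04 L/s.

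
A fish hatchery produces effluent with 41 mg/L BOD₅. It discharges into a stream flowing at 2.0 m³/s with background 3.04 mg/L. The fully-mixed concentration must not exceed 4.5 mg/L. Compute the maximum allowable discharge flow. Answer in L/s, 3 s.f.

80.0 L/s

Mass balance at complete mixing: C_std·(Q_w + Q_r) = Q_w·C_e + Q_r·C_b.
Rearranging, Q_w = Q_r·(C_std − C_b)/(C_e − C_std) = 2.0·(4.5 − 3.04) / (41 − 4.5) = 0.08 m³/s.
= 80 L/s.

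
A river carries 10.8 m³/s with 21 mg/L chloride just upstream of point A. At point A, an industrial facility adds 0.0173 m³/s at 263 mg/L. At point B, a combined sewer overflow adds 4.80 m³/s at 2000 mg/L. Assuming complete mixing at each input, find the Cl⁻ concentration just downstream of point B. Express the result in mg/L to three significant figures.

After input A: C = (10.8·21 + 0.0173·263) / 10.82 = 21.39 mg/L.
After input B: C = (10.82·21.39 + 4.8·2000) / 15.62 = 629.5 mg/L.

630 mg/L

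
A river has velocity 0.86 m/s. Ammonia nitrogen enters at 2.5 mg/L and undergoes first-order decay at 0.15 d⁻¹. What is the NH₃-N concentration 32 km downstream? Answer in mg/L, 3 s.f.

2.34 mg/L

Travel time t = 32 km / 0.86 m/s = 3.2e+04/0.86 = 3.721e+04 s = 0.4307 d.
First-order decay: C = 2.5·exp(−0.15·0.4307) = 2.5·0.9374 = 2.344 mg/L.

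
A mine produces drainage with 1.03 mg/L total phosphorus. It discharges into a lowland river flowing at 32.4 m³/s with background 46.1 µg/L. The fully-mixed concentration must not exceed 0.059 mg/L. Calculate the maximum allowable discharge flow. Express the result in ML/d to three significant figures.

37.2 ML/d

46.1 µg/L = 0.0461 mg/L.
Mass balance at complete mixing: C_std·(Q_w + Q_r) = Q_w·C_e + Q_r·C_b.
Rearranging, Q_w = Q_r·(C_std − C_b)/(C_e − C_std) = 32.4·(0.059 − 0.0461) / (1.03 − 0.059) = 0.4304 m³/s.
= 37.19 ML/d.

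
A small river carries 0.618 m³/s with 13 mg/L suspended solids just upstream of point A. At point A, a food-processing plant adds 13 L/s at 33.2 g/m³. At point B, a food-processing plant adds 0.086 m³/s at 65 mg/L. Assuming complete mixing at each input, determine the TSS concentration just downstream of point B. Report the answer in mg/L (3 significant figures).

19.6 mg/L

13 L/s = 0.013 m³/s.
After input A: C = (0.618·13 + 0.013·33.2) / 0.631 = 13.42 mg/L.
After input B: C = (0.631·13.42 + 0.086·65) / 0.717 = 19.6 mg/L.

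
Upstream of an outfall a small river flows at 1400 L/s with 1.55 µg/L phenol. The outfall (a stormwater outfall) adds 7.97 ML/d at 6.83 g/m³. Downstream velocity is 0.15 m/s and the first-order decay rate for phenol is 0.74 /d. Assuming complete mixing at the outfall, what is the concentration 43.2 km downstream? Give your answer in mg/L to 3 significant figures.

0.0360 mg/L

7.97 ML/d = 0.09225 m³/s.
1400 L/s = 1.4 m³/s.
1.55 µg/L = 0.00155 mg/L.
After complete mixing, C₀ = (0.09225·6.83 + 1.4·0.00155) / 1.492 = 0.4237 mg/L.
Travel time t = 4.32e+04 m / 0.15 m/s = 2.88e+05 s = 3.333 d.
C = 0.4237·exp(−0.74·3.333) = 0.4237·0.08487 = 0.03595 mg/L.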